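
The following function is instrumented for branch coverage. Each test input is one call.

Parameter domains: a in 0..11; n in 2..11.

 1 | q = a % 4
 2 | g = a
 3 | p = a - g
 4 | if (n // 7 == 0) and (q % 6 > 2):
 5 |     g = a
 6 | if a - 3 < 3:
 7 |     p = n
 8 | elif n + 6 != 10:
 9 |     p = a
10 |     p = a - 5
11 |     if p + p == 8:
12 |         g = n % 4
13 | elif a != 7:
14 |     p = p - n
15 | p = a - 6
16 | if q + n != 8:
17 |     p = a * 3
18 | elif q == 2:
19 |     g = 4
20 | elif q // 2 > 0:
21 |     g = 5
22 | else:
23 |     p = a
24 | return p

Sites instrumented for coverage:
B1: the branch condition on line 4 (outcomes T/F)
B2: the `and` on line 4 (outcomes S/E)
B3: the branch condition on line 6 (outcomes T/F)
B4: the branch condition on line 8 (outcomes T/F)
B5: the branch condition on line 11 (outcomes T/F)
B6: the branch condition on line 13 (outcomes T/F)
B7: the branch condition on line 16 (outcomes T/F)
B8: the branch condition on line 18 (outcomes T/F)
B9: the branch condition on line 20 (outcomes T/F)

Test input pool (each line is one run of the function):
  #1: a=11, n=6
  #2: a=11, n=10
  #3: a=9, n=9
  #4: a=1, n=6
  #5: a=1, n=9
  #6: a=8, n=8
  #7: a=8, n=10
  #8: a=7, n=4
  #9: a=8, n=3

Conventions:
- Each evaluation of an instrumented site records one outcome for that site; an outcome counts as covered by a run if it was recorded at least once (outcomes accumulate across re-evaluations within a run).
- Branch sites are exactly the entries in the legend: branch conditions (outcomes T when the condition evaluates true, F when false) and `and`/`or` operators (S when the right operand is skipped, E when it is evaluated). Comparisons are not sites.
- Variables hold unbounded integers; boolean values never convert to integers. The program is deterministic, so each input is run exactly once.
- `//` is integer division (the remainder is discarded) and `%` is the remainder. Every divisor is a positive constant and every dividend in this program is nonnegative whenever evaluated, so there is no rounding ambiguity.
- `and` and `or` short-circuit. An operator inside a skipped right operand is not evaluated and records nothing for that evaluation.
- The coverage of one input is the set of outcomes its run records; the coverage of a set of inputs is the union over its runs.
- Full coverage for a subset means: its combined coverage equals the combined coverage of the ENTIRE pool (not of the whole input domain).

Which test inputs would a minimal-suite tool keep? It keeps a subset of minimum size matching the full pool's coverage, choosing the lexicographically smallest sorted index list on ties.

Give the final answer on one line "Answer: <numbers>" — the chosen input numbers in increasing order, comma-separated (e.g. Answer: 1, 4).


input #1 (a=11, n=6): events B2->E, B1->T, B3->F, B4->T, B5->F, B7->T; covers B1=T, B2=E, B3=F, B4=T, B5=F, B7=T
input #2 (a=11, n=10): events B2->S, B1->F, B3->F, B4->T, B5->F, B7->T; covers B1=F, B2=S, B3=F, B4=T, B5=F, B7=T
input #3 (a=9, n=9): events B2->S, B1->F, B3->F, B4->T, B5->T, B7->T; covers B1=F, B2=S, B3=F, B4=T, B5=T, B7=T
input #4 (a=1, n=6): events B2->E, B1->F, B3->T, B7->T; covers B1=F, B2=E, B3=T, B7=T
input #5 (a=1, n=9): events B2->S, B1->F, B3->T, B7->T; covers B1=F, B2=S, B3=T, B7=T
input #6 (a=8, n=8): events B2->S, B1->F, B3->F, B4->T, B5->F, B7->F, B8->F, B9->F; covers B1=F, B2=S, B3=F, B4=T, B5=F, B7=F, B8=F, B9=F
input #7 (a=8, n=10): events B2->S, B1->F, B3->F, B4->T, B5->F, B7->T; covers B1=F, B2=S, B3=F, B4=T, B5=F, B7=T
input #8 (a=7, n=4): events B2->E, B1->T, B3->F, B4->F, B6->F, B7->T; covers B1=T, B2=E, B3=F, B4=F, B6=F, B7=T
input #9 (a=8, n=3): events B2->E, B1->F, B3->F, B4->T, B5->F, B7->T; covers B1=F, B2=E, B3=F, B4=T, B5=F, B7=T
pool-wide coverage (15 outcomes): B1=T, B1=F, B2=S, B2=E, B3=T, B3=F, B4=T, B4=F, B5=T, B5=F, B6=F, B7=T, B7=F, B8=F, B9=F
size 1 is not enough: best union over all size-1 subsets is 8/15
size 2 is not enough: best union over all size-2 subsets is 13/15
size 3 is not enough: best union over all size-3 subsets is 14/15
inputs {3, 4, 6, 8} (size 4) cover everything; no size-4 subset with a lexicographically smaller index list covers all 15
Answer: 3, 4, 6, 8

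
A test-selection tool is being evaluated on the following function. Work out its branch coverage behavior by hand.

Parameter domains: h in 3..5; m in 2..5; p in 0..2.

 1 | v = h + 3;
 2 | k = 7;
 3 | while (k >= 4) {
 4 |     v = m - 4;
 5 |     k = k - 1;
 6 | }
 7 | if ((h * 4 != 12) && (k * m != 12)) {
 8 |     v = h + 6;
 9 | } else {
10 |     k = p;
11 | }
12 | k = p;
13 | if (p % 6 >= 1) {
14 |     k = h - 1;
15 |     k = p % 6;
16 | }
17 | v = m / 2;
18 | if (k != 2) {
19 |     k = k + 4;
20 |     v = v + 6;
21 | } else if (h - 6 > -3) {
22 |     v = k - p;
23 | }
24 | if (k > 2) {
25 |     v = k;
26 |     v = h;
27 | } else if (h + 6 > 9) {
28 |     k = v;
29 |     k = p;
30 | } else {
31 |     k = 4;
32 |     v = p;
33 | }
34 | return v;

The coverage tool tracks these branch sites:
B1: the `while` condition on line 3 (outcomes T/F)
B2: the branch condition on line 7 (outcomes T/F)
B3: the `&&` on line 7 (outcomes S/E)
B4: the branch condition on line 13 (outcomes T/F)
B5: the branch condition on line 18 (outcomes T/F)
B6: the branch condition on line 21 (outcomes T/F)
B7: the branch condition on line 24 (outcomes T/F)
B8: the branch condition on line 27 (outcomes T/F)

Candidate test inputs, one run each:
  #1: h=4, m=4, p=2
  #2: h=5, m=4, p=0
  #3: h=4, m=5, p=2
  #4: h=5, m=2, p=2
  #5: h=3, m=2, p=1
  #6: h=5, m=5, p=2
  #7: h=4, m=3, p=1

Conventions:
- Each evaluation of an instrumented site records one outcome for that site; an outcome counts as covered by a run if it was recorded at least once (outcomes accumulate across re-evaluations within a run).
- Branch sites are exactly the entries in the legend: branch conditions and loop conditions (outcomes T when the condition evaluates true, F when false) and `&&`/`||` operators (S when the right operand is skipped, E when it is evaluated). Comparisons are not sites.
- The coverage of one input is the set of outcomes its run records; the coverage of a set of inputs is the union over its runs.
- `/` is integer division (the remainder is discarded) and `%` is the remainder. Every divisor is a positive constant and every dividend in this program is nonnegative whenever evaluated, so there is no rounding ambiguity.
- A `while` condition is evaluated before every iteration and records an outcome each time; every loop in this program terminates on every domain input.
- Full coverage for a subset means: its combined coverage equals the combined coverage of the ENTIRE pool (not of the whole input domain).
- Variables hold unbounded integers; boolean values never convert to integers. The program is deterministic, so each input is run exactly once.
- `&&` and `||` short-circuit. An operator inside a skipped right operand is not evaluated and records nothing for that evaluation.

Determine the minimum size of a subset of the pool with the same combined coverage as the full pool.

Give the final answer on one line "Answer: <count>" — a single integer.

input #1, h=4, m=4, p=2: outcomes B1=T, B1=F, B2=F, B3=E, B4=T, B5=F, B6=T, B7=F, B8=T
input #2, h=5, m=4, p=0: outcomes B1=T, B1=F, B2=F, B3=E, B4=F, B5=T, B7=T
input #3, h=4, m=5, p=2: outcomes B1=T, B1=F, B2=T, B3=E, B4=T, B5=F, B6=T, B7=F, B8=T
input #4, h=5, m=2, p=2: outcomes B1=T, B1=F, B2=T, B3=E, B4=T, B5=F, B6=T, B7=F, B8=T
input #5, h=3, m=2, p=1: outcomes B1=T, B1=F, B2=F, B3=S, B4=T, B5=T, B7=T
input #6, h=5, m=5, p=2: outcomes B1=T, B1=F, B2=T, B3=E, B4=T, B5=F, B6=T, B7=F, B8=T
input #7, h=4, m=3, p=1: outcomes B1=T, B1=F, B2=T, B3=E, B4=T, B5=T, B7=T
the full pool covers 14 outcomes: B1=T, B1=F, B2=T, B2=F, B3=S, B3=E, B4=T, B4=F, B5=T, B5=F, B6=T, B7=T, B7=F, B8=T
size 1 is not enough: best union over all size-1 subsets is 9/14
size 2 is not enough: best union over all size-2 subsets is 13/14
size 3: inputs {2, 3, 5} cover all 14 outcomes, and no lexicographically smaller subset of this size does

Answer: 3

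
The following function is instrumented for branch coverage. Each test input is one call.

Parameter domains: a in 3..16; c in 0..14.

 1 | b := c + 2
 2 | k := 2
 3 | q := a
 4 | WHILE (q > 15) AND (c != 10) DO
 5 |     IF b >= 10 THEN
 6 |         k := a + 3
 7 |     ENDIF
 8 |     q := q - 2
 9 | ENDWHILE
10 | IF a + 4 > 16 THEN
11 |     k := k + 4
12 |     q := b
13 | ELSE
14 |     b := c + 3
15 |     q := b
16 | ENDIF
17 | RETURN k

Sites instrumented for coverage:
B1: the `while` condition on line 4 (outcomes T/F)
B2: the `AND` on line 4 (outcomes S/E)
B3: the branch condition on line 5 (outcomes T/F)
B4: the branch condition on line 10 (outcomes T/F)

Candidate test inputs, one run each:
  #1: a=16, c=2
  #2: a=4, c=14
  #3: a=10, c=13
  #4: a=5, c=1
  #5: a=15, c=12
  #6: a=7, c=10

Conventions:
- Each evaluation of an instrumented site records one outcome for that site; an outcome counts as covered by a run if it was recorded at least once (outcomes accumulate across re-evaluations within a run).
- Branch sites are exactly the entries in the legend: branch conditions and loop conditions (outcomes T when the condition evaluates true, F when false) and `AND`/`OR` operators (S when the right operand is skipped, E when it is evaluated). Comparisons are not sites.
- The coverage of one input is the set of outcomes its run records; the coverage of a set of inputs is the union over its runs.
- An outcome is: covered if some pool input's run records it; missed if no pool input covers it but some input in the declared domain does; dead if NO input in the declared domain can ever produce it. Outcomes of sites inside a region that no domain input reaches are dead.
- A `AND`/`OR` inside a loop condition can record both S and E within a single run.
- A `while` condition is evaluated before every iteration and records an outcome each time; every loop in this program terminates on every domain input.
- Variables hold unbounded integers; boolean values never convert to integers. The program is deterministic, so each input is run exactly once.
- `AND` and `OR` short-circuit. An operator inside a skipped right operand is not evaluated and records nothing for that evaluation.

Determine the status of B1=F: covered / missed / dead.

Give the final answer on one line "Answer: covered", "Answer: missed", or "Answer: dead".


B1=F is recorded by pool input(s) 1, 2, 3, 4, 5, 6 -> covered
Answer: covered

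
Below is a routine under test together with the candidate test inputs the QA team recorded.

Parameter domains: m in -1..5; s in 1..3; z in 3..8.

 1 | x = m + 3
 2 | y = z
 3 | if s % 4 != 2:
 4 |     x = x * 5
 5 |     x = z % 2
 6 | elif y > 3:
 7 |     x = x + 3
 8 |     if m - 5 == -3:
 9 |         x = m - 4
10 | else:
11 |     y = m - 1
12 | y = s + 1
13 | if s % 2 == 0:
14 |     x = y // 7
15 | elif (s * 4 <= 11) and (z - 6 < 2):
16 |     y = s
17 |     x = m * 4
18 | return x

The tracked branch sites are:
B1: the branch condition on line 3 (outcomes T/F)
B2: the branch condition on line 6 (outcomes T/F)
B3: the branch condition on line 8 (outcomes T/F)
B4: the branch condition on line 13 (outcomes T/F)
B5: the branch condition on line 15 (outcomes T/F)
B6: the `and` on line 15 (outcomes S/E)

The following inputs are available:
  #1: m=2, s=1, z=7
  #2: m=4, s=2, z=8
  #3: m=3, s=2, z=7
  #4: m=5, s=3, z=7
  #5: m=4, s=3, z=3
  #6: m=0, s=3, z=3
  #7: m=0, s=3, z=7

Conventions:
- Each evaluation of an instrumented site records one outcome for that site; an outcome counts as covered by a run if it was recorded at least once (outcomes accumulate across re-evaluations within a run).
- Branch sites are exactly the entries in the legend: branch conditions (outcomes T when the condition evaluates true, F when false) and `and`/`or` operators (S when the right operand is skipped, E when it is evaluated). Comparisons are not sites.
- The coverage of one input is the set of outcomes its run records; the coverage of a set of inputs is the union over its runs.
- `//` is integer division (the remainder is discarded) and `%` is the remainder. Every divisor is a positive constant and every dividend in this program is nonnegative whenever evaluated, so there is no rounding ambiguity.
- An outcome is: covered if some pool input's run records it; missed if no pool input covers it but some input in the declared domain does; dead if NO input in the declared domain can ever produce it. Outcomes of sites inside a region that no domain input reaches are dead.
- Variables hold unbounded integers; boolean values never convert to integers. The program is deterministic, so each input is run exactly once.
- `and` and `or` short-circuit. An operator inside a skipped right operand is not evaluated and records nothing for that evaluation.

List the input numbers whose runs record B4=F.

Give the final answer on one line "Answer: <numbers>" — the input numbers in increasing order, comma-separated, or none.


input #1 (m=2, s=1, z=7): covers B4=F
input #2 (m=4, s=2, z=8): misses B4=F
input #3 (m=3, s=2, z=7): misses B4=F
input #4 (m=5, s=3, z=7): covers B4=F
input #5 (m=4, s=3, z=3): covers B4=F
input #6 (m=0, s=3, z=3): covers B4=F
input #7 (m=0, s=3, z=7): covers B4=F
Answer: 1, 4, 5, 6, 7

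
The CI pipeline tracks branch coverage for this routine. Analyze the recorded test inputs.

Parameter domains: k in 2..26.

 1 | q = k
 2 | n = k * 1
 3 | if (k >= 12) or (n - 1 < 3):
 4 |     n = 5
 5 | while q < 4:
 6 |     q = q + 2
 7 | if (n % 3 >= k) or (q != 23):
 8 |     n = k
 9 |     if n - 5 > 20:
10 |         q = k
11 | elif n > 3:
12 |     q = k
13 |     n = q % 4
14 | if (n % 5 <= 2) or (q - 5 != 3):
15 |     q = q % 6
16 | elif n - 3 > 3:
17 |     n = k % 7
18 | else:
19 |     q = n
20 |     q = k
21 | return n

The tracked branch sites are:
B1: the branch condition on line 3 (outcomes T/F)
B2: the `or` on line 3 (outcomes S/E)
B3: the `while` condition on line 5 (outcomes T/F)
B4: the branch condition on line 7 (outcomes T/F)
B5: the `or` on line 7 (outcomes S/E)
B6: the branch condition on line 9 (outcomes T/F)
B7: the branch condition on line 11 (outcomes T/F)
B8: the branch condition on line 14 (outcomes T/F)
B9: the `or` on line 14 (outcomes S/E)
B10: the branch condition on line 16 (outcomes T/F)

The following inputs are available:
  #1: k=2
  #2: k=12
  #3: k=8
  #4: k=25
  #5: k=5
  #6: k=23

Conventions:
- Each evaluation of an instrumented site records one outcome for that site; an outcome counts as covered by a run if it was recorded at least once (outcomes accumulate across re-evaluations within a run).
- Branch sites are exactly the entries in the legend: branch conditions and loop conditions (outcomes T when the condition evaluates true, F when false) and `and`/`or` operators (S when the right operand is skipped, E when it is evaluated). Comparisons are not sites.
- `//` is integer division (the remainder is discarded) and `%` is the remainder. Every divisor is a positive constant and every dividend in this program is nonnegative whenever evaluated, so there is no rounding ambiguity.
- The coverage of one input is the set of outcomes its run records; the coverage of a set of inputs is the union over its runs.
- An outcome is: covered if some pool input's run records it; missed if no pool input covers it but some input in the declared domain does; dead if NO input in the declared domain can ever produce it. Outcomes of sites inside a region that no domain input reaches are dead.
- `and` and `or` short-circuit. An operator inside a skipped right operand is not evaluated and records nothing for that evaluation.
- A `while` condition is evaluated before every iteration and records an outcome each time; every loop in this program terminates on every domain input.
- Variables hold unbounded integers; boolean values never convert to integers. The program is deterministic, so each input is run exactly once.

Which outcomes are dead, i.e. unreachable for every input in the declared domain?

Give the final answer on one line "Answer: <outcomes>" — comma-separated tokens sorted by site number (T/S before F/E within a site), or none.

exhaustive pass over the 25-input domain:
  B7=F: never recorded by any domain input -> dead
  B10=F: never recorded by any domain input -> dead
  reachable outcomes have witnesses, e.g. B1=T (e.g. k=2), B1=F (e.g. k=4), B2=S (e.g. k=12), B2=E (e.g. k=2)

Answer: B7=F, B10=F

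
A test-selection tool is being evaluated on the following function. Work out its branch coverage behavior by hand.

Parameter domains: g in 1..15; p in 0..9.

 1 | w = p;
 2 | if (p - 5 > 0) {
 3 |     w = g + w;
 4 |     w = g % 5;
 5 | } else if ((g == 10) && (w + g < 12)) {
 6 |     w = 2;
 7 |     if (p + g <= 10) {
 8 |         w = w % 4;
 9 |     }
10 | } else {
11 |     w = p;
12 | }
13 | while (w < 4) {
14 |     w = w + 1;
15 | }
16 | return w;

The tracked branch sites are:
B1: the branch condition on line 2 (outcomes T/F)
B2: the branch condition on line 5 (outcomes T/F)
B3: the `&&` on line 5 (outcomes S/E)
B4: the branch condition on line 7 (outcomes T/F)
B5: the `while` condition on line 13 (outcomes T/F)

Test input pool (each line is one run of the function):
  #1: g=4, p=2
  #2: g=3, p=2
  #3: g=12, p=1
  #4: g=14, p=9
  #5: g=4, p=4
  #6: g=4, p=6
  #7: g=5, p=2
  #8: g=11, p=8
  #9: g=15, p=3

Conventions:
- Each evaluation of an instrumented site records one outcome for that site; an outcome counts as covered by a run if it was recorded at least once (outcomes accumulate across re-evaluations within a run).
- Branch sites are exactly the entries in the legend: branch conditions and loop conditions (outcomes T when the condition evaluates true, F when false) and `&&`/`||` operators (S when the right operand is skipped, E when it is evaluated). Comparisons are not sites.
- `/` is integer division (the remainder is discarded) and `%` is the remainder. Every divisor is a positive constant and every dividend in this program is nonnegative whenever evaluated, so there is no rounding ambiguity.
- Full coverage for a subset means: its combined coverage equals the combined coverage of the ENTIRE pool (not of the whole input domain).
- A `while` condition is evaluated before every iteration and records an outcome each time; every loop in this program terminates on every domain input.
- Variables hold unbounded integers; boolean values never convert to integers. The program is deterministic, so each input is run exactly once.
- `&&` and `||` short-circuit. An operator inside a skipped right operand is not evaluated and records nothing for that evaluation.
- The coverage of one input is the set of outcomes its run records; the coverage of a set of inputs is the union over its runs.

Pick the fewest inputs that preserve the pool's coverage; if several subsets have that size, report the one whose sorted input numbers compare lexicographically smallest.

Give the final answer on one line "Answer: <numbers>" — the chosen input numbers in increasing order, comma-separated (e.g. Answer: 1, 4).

#1 (g=4, p=2) -> B1->F, B3->S, B2->F, B5->T, B5->T, B5->F; covered: B1=F, B2=F, B3=S, B5=T, B5=F
#2 (g=3, p=2) -> B1->F, B3->S, B2->F, B5->T, B5->T, B5->F; covered: B1=F, B2=F, B3=S, B5=T, B5=F
#3 (g=12, p=1) -> B1->F, B3->S, B2->F, B5->T, B5->T, B5->T, B5->F; covered: B1=F, B2=F, B3=S, B5=T, B5=F
#4 (g=14, p=9) -> B1->T, B5->F; covered: B1=T, B5=F
#5 (g=4, p=4) -> B1->F, B3->S, B2->F, B5->F; covered: B1=F, B2=F, B3=S, B5=F
#6 (g=4, p=6) -> B1->T, B5->F; covered: B1=T, B5=F
#7 (g=5, p=2) -> B1->F, B3->S, B2->F, B5->T, B5->T, B5->F; covered: B1=F, B2=F, B3=S, B5=T, B5=F
#8 (g=11, p=8) -> B1->T, B5->T, B5->T, B5->T, B5->F; covered: B1=T, B5=T, B5=F
#9 (g=15, p=3) -> B1->F, B3->S, B2->F, B5->T, B5->F; covered: B1=F, B2=F, B3=S, B5=T, B5=F
pool-wide coverage (6 outcomes): B1=T, B1=F, B2=F, B3=S, B5=T, B5=F
every size-1 subset falls short of the 6 outcomes (best: 5/6)
size 2: inputs {1, 4} cover all 6 outcomes, and no lexicographically smaller subset of this size does

Answer: 1, 4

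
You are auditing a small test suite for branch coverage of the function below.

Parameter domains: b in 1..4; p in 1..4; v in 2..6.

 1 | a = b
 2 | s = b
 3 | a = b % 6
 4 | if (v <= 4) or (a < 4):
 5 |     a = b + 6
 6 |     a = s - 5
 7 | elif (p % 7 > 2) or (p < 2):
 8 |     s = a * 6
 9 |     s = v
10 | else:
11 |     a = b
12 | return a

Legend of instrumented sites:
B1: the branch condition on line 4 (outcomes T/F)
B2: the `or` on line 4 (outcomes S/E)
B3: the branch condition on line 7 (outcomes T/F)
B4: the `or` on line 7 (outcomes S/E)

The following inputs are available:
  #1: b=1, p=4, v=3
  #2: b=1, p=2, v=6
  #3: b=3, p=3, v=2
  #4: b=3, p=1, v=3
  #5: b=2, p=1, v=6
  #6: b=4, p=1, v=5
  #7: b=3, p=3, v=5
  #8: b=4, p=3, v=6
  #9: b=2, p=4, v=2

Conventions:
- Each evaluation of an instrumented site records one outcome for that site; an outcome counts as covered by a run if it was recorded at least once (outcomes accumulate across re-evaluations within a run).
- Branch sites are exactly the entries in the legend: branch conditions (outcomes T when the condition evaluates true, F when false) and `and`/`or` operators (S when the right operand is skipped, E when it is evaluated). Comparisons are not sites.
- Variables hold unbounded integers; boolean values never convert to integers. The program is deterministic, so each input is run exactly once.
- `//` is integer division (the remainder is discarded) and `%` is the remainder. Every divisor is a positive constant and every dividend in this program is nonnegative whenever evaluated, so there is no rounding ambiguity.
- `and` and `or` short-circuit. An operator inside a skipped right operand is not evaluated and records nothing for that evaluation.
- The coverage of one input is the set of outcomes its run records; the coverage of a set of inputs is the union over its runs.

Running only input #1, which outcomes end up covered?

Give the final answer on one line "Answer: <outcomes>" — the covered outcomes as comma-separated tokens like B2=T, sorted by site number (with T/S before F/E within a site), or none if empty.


Event log for input #1 (b=1, p=4, v=3):
  B2->S, B1->T
distinct outcomes covered: B1=T, B2=S
Answer: B1=T, B2=S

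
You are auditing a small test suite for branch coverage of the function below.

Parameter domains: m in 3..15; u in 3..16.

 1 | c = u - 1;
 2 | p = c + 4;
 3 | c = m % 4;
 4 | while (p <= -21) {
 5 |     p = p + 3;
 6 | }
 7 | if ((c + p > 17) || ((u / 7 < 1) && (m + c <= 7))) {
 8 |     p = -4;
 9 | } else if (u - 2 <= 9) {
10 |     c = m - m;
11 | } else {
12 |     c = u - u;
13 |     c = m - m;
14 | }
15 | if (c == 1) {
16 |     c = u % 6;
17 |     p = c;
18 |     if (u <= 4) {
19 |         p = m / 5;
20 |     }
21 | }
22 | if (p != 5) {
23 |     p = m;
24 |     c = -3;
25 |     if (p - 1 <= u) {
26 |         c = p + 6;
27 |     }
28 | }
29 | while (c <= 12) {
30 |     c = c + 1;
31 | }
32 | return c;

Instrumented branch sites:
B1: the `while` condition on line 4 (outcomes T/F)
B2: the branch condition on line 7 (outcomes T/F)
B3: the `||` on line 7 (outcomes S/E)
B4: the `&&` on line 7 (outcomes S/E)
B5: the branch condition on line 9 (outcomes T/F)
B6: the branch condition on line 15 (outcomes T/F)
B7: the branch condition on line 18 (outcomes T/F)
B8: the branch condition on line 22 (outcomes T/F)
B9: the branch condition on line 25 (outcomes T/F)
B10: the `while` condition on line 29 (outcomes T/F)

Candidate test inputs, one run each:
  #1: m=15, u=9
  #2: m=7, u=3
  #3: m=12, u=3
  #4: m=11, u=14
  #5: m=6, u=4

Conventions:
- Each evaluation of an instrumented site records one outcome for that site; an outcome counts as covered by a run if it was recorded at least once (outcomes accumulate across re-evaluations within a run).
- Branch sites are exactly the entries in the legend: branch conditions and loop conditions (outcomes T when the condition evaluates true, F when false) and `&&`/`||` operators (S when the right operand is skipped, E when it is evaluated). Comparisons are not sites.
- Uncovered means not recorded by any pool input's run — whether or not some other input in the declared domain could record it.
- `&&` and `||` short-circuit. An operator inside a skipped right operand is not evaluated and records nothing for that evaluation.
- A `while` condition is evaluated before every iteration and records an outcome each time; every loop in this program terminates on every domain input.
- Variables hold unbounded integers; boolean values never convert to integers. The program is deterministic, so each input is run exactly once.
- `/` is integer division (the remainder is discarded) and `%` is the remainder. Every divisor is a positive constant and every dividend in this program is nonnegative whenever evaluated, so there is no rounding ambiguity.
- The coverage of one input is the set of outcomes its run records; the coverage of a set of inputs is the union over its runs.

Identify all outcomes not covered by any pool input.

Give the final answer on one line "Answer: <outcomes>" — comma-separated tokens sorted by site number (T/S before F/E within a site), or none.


input #1, m=15, u=9: events B1->F, B3->E, B4->S, B2->F, B5->T, B6->F, B8->T, B9->F, B10->T, B10->T, B10->T, B10->T, B10->T, B10->T, ...; outcomes B1=F, B2=F, B3=E, B4=S, B5=T, B6=F, B8=T, B9=F, B10=T, B10=F
input #2, m=7, u=3: events B1->F, B3->E, B4->E, B2->F, B5->T, B6->F, B8->T, B9->F, B10->T, B10->T, B10->T, B10->T, B10->T, B10->T, ...; outcomes B1=F, B2=F, B3=E, B4=E, B5=T, B6=F, B8=T, B9=F, B10=T, B10=F
input #3, m=12, u=3: events B1->F, B3->E, B4->E, B2->F, B5->T, B6->F, B8->T, B9->F, B10->T, B10->T, B10->T, B10->T, B10->T, B10->T, ...; outcomes B1=F, B2=F, B3=E, B4=E, B5=T, B6=F, B8=T, B9=F, B10=T, B10=F
input #4, m=11, u=14: events B1->F, B3->S, B2->T, B6->F, B8->T, B9->T, B10->F; outcomes B1=F, B2=T, B3=S, B6=F, B8=T, B9=T, B10=F
input #5, m=6, u=4: events B1->F, B3->E, B4->E, B2->F, B5->T, B6->F, B8->T, B9->F, B10->T, B10->T, B10->T, B10->T, B10->T, B10->T, ...; outcomes B1=F, B2=F, B3=E, B4=E, B5=T, B6=F, B8=T, B9=F, B10=T, B10=F
union over the pool: B1=F, B2=T, B2=F, B3=S, B3=E, B4=S, B4=E, B5=T, B6=F, B8=T, B9=T, B9=F, B10=T, B10=F
uncovered (6 of 20): B1=T, B5=F, B6=T, B7=T, B7=F, B8=F
Answer: B1=T, B5=F, B6=T, B7=T, B7=F, B8=F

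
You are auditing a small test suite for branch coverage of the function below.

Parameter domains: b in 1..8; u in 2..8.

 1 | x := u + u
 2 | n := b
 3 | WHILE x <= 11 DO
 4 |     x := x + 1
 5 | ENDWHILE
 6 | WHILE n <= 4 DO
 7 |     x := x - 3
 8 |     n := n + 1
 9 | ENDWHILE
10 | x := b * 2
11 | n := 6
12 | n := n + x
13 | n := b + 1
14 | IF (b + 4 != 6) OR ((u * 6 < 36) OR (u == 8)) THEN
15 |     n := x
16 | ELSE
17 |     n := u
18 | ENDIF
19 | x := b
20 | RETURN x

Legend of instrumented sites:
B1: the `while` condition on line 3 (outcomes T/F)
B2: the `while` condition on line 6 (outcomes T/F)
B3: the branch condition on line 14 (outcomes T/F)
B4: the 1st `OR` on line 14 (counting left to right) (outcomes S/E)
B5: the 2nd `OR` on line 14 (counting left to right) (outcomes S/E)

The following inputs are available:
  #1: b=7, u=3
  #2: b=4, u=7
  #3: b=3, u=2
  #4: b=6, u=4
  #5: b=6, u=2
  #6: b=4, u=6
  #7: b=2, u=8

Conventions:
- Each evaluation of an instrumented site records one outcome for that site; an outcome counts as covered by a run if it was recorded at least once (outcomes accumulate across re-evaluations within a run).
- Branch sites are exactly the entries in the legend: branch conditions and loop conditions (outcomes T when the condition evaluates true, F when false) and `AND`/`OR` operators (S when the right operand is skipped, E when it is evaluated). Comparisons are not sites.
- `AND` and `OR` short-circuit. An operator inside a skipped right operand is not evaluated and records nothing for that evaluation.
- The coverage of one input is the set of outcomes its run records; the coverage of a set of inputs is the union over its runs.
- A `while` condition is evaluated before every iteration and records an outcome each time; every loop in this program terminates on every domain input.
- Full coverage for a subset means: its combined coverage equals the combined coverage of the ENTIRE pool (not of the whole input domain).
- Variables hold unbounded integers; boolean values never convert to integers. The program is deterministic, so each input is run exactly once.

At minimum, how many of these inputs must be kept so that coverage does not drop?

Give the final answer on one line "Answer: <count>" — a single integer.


test 1 (b=7, u=3) hits B1=T, B1=F, B2=F, B3=T, B4=S
test 2 (b=4, u=7) hits B1=F, B2=T, B2=F, B3=T, B4=S
test 3 (b=3, u=2) hits B1=T, B1=F, B2=T, B2=F, B3=T, B4=S
test 4 (b=6, u=4) hits B1=T, B1=F, B2=F, B3=T, B4=S
test 5 (b=6, u=2) hits B1=T, B1=F, B2=F, B3=T, B4=S
test 6 (b=4, u=6) hits B1=F, B2=T, B2=F, B3=T, B4=S
test 7 (b=2, u=8) hits B1=F, B2=T, B2=F, B3=T, B4=E, B5=E
union over all inputs: B1=T, B1=F, B2=T, B2=F, B3=T, B4=S, B4=E, B5=E (8 outcomes)
size 1 is not enough: best union over all size-1 subsets is 6/8
inputs {1, 7} (size 2) cover everything; no size-2 subset with a lexicographically smaller index list covers all 8
Answer: 2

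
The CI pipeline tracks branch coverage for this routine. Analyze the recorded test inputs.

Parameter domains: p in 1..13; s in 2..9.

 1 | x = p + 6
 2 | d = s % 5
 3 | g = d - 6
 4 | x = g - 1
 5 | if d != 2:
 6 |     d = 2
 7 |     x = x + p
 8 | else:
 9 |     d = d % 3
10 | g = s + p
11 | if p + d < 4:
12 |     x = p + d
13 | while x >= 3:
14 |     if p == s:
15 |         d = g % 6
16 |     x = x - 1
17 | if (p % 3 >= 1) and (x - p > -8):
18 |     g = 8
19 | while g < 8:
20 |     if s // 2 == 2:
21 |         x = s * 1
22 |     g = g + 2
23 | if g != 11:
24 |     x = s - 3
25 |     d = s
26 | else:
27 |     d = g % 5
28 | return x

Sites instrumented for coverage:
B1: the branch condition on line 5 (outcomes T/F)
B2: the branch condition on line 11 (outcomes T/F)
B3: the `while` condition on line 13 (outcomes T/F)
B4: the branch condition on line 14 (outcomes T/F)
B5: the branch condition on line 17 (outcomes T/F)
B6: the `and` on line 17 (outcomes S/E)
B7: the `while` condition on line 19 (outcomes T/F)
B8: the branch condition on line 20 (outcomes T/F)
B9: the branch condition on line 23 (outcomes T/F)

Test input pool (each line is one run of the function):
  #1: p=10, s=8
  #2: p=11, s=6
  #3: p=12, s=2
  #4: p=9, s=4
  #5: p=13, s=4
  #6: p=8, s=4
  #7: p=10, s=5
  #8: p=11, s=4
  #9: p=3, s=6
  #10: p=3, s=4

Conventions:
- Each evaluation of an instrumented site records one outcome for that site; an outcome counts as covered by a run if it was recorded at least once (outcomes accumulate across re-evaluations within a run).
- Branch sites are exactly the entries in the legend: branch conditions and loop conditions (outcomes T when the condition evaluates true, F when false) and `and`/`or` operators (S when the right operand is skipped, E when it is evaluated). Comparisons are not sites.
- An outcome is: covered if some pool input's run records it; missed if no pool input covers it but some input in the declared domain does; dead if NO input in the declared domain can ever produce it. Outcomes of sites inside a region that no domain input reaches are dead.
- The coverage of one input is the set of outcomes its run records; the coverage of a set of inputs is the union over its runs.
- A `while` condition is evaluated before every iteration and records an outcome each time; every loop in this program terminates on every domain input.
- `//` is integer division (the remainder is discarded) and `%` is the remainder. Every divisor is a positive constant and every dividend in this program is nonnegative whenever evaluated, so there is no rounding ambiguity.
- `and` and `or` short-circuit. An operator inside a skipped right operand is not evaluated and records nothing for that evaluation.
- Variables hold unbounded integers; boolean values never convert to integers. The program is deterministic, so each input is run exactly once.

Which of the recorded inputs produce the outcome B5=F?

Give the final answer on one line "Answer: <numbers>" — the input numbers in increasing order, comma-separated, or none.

input #1 (p=10, s=8): hits B5=F
input #2 (p=11, s=6): hits B5=F
input #3 (p=12, s=2): hits B5=F
input #4 (p=9, s=4): hits B5=F
input #5 (p=13, s=4): hits B5=F
input #6 (p=8, s=4): never hits B5=F
input #7 (p=10, s=5): hits B5=F
input #8 (p=11, s=4): hits B5=F
input #9 (p=3, s=6): hits B5=F
input #10 (p=3, s=4): hits B5=F

Answer: 1, 2, 3, 4, 5, 7, 8, 9, 10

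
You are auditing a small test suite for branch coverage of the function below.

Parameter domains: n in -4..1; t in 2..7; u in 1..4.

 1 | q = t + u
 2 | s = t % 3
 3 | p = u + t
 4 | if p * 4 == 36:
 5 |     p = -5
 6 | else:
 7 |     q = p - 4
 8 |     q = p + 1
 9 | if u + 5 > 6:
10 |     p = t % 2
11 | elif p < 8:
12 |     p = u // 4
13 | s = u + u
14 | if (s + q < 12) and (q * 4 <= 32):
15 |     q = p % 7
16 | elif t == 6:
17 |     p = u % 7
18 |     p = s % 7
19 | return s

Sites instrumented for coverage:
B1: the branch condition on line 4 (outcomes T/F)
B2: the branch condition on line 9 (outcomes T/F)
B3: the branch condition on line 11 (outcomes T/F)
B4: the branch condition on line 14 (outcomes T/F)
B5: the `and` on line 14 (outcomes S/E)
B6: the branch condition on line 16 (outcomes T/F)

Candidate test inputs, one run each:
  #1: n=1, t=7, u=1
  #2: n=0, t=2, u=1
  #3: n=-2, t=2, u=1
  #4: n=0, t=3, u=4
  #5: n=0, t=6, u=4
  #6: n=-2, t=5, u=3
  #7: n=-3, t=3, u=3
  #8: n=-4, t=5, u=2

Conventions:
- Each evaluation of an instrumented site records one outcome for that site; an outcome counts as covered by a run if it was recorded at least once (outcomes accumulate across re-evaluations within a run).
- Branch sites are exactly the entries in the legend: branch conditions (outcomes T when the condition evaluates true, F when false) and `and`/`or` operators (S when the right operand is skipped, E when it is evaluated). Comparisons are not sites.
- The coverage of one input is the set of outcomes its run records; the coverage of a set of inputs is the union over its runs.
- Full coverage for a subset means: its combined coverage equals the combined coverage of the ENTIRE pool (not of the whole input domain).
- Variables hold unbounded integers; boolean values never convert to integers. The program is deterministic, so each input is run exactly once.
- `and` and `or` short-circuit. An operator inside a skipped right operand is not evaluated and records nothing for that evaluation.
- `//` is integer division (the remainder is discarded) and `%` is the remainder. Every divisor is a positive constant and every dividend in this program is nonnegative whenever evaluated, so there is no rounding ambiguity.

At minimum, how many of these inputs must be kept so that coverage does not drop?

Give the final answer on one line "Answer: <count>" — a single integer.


input #1 (n=1, t=7, u=1): events B1->F, B2->F, B3->F, B5->E, B4->F, B6->F; covers B1=F, B2=F, B3=F, B4=F, B5=E, B6=F
input #2 (n=0, t=2, u=1): events B1->F, B2->F, B3->T, B5->E, B4->T; covers B1=F, B2=F, B3=T, B4=T, B5=E
input #3 (n=-2, t=2, u=1): events B1->F, B2->F, B3->T, B5->E, B4->T; covers B1=F, B2=F, B3=T, B4=T, B5=E
input #4 (n=0, t=3, u=4): events B1->F, B2->T, B5->S, B4->F, B6->F; covers B1=F, B2=T, B4=F, B5=S, B6=F
input #5 (n=0, t=6, u=4): events B1->F, B2->T, B5->S, B4->F, B6->T; covers B1=F, B2=T, B4=F, B5=S, B6=T
input #6 (n=-2, t=5, u=3): events B1->F, B2->T, B5->S, B4->F, B6->F; covers B1=F, B2=T, B4=F, B5=S, B6=F
input #7 (n=-3, t=3, u=3): events B1->F, B2->T, B5->S, B4->F, B6->F; covers B1=F, B2=T, B4=F, B5=S, B6=F
input #8 (n=-4, t=5, u=2): events B1->F, B2->T, B5->S, B4->F, B6->F; covers B1=F, B2=T, B4=F, B5=S, B6=F
union over all inputs: B1=F, B2=T, B2=F, B3=T, B3=F, B4=T, B4=F, B5=S, B5=E, B6=T, B6=F (11 outcomes)
no size-1 subset reaches all 11 outcomes (best union: 6/11)
no size-2 subset reaches all 11 outcomes (best union: 9/11)
the canonical winner is {1, 2, 5}: size 3, full 11-outcome coverage, earliest index list among size-3 covers
Answer: 3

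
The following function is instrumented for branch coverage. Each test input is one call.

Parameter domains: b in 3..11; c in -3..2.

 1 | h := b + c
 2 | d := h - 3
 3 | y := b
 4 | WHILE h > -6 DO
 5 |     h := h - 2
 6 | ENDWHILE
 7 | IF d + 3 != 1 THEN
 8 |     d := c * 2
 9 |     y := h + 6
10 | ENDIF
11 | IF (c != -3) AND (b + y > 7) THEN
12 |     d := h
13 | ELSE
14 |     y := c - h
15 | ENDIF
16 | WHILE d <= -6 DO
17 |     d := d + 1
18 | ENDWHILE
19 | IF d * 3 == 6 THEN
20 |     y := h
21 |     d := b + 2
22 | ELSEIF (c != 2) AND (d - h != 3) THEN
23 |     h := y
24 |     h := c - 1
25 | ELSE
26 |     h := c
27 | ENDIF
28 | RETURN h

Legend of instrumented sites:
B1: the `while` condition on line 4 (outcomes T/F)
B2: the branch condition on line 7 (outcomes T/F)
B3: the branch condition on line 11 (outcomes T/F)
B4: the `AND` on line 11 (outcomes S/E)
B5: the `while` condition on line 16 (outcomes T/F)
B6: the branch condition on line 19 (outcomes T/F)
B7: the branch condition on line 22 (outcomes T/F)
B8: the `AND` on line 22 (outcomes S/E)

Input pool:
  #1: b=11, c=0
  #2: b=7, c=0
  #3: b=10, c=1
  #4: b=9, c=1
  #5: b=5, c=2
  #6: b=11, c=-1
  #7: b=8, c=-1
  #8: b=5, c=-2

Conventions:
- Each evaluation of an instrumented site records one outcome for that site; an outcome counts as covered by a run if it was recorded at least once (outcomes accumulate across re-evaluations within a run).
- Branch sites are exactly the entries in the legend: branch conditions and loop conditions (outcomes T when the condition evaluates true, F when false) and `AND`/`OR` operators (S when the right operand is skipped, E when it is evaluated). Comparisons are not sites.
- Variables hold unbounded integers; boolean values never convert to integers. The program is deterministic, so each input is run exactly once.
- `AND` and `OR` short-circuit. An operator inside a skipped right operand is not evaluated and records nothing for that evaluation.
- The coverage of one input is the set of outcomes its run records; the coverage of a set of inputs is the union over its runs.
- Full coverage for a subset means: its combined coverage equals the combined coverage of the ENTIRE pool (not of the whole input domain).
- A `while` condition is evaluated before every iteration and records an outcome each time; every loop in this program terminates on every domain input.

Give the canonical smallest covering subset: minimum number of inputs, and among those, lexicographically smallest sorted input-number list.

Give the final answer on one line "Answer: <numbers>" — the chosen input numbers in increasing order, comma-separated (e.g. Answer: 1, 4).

input #1 (b=11, c=0): events B1->T, B1->T, B1->T, B1->T, B1->T, B1->T, B1->T, B1->T, B1->T, B1->F, B2->T, B4->E, B3->T, B5->T, ...; covers B1=T, B1=F, B2=T, B3=T, B4=E, B5=T, B5=F, B6=F, B7=T, B8=E
input #2 (b=7, c=0): events B1->T, B1->T, B1->T, B1->T, B1->T, B1->T, B1->T, B1->F, B2->T, B4->E, B3->F, B5->F, B6->F, B8->E, ...; covers B1=T, B1=F, B2=T, B3=F, B4=E, B5=F, B6=F, B7=T, B8=E
input #3 (b=10, c=1): events B1->T, B1->T, B1->T, B1->T, B1->T, B1->T, B1->T, B1->T, B1->T, B1->F, B2->T, B4->E, B3->T, B5->T, ...; covers B1=T, B1=F, B2=T, B3=T, B4=E, B5=T, B5=F, B6=F, B7=T, B8=E
input #4 (b=9, c=1): events B1->T, B1->T, B1->T, B1->T, B1->T, B1->T, B1->T, B1->T, B1->F, B2->T, B4->E, B3->T, B5->T, B5->F, ...; covers B1=T, B1=F, B2=T, B3=T, B4=E, B5=T, B5=F, B6=F, B7=T, B8=E
input #5 (b=5, c=2): events B1->T, B1->T, B1->T, B1->T, B1->T, B1->T, B1->T, B1->F, B2->T, B4->E, B3->F, B5->F, B6->F, B8->S, ...; covers B1=T, B1=F, B2=T, B3=F, B4=E, B5=F, B6=F, B7=F, B8=S
input #6 (b=11, c=-1): events B1->T, B1->T, B1->T, B1->T, B1->T, B1->T, B1->T, B1->T, B1->F, B2->T, B4->E, B3->T, B5->T, B5->F, ...; covers B1=T, B1=F, B2=T, B3=T, B4=E, B5=T, B5=F, B6=F, B7=T, B8=E
input #7 (b=8, c=-1): events B1->T, B1->T, B1->T, B1->T, B1->T, B1->T, B1->T, B1->F, B2->T, B4->E, B3->F, B5->F, B6->F, B8->E, ...; covers B1=T, B1=F, B2=T, B3=F, B4=E, B5=F, B6=F, B7=T, B8=E
input #8 (b=5, c=-2): events B1->T, B1->T, B1->T, B1->T, B1->T, B1->F, B2->T, B4->E, B3->F, B5->F, B6->F, B8->E, B7->F; covers B1=T, B1=F, B2=T, B3=F, B4=E, B5=F, B6=F, B7=F, B8=E
pool-wide coverage (13 outcomes): B1=T, B1=F, B2=T, B3=T, B3=F, B4=E, B5=T, B5=F, B6=F, B7=T, B7=F, B8=S, B8=E
checked all size-1 subsets: none covers 13 outcomes (max 10/13)
inputs {1, 5} (size 2) cover everything; no size-2 subset with a lexicographically smaller index list covers all 13

Answer: 1, 5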